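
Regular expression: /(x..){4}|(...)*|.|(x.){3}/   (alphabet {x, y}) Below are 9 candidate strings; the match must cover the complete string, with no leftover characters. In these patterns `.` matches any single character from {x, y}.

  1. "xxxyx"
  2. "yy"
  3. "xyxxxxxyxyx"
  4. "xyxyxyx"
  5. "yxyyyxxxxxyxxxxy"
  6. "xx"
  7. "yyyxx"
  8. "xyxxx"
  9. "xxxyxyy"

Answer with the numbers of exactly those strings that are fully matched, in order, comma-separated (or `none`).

none

1. "xxxyx" → no match
2. "yy" → no match
3. "xyxxxxxyxyx" → no match
4. "xyxyxyx" → no match
5 → no match
6. "xx" → no match
7. "yyyxx" → no match
8. "xyxxx" → no match
9. "xxxyxyy" → no match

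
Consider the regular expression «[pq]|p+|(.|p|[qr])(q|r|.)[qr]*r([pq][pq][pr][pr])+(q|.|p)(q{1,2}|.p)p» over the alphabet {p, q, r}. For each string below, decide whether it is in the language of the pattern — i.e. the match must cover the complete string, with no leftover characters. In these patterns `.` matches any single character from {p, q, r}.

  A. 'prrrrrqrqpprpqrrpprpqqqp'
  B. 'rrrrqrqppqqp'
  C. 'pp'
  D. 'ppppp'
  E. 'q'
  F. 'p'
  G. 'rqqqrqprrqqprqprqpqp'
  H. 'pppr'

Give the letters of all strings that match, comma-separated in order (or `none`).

A, C, D, E, F

A → match
B → no match
C → match
D → match
E → match
F → match
G → no match
H → no match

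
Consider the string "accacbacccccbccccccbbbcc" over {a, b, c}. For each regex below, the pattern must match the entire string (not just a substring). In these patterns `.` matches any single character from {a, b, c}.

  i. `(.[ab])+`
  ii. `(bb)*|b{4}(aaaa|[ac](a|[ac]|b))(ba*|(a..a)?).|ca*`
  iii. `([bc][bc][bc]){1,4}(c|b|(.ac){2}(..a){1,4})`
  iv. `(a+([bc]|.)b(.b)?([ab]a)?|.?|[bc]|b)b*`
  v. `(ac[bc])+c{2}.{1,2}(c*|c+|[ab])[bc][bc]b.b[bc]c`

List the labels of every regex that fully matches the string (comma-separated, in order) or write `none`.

v

i → no match
ii → no match
iii → no match
iv → no match
v → match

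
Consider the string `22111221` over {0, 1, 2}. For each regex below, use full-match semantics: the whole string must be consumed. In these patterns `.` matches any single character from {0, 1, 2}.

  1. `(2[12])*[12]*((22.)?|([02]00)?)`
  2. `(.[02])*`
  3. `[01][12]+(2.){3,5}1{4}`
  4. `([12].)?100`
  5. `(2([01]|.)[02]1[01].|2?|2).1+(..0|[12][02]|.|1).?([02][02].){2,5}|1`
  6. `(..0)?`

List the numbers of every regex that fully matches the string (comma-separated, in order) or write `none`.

1 → match
2 → no match
3 → no match
4 → no match — must end with `100`
5 → no match
6 → no match

1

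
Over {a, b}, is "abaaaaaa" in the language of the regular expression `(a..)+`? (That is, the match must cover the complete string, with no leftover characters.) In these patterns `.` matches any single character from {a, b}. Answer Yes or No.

No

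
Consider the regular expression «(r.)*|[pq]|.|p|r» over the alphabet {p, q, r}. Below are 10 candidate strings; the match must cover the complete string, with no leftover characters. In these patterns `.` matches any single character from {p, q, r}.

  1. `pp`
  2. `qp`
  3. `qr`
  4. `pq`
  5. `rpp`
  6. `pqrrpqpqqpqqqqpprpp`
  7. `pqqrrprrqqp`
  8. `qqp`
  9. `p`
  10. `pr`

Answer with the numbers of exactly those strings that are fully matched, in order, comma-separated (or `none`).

1. `pp` → no match
2. `qp` → no match
3. `qr` → no match
4. `pq` → no match
5. `rpp` → no match
6 → no match
7. `pqqrrprrqqp` → no match
8. `qqp` → no match
9. `p` → match
10. `pr` → no match

9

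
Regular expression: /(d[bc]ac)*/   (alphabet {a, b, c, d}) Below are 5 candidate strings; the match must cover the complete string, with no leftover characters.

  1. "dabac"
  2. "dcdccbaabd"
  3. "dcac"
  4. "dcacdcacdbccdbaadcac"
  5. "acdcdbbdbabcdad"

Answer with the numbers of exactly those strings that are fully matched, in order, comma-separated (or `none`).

3

1 → no match
2 → no match
3 → match
4 → no match
5 → no match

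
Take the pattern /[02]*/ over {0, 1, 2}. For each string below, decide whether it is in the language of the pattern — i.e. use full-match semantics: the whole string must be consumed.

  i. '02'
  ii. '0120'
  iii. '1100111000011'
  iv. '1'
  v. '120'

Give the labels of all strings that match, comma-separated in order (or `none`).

i

i → match
ii → no match
iii → no match
iv → no match
v → no match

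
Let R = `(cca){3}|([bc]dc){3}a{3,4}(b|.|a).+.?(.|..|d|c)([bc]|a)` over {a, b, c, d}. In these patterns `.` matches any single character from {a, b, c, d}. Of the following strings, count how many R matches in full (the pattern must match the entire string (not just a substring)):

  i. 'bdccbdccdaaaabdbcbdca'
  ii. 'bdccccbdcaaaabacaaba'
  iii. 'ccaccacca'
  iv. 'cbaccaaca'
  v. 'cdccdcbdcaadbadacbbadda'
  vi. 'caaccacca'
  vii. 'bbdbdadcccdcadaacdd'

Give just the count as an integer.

i → no match
ii → no match
iii → match
iv → no match
v → no match
vi → no match
vii → no match
Total matched: 1

1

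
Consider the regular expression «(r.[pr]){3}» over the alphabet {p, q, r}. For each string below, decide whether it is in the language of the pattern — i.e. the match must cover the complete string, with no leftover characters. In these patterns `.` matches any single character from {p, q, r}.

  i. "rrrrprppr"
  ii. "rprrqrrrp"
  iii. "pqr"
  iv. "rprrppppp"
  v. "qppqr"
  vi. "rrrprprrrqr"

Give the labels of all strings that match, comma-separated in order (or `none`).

i → no match
ii → match
iii → no match — must start with "r"
iv → no match
v → no match — must start with "r"
vi → no match

ii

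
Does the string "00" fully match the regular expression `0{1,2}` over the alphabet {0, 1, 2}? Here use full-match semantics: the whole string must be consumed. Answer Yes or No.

Yes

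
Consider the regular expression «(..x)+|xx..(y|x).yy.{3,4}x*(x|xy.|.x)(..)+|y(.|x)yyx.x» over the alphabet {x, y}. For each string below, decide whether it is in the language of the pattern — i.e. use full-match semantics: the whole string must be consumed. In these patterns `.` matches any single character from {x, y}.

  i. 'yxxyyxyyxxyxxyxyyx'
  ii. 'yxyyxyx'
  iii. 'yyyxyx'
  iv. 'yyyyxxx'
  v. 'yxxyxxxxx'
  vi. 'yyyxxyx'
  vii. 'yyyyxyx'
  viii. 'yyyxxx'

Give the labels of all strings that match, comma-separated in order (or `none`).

i, ii, iv, v, vii

i → match
ii → match
iii → no match
iv → match
v → match
vi → no match
vii → match
viii → no match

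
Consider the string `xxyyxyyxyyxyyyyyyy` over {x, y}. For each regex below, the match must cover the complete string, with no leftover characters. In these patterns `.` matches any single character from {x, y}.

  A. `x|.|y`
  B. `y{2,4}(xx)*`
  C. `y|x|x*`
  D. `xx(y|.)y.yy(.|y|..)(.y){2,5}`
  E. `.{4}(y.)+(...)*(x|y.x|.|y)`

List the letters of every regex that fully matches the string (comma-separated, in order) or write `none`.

A → no match
B → no match — must start with `y`
C → no match
D → match
E → no match

D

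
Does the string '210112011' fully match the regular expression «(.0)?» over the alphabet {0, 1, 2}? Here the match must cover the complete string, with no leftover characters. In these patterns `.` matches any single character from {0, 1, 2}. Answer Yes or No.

No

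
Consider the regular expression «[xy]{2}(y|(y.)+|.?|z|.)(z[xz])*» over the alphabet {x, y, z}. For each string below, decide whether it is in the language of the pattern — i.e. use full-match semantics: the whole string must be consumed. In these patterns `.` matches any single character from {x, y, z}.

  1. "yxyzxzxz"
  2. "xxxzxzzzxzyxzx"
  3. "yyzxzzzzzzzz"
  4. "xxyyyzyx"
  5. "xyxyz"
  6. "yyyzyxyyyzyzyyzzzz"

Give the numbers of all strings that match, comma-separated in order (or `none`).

3, 4, 6

1. "yxyzxzxz" → no match
2 → no match
3. "yyzxzzzzzzzz" → match
4. "xxyyyzyx" → match
5. "xyxyz" → no match
6 → match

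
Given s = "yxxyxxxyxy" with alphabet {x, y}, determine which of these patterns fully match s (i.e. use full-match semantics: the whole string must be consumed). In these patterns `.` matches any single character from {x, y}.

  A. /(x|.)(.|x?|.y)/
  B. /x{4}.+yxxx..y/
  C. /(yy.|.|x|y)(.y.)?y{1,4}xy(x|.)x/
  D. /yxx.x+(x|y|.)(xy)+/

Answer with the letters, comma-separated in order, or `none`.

A → no match
B → no match — must start with "x"
C → no match — must end with "x"
D → match

D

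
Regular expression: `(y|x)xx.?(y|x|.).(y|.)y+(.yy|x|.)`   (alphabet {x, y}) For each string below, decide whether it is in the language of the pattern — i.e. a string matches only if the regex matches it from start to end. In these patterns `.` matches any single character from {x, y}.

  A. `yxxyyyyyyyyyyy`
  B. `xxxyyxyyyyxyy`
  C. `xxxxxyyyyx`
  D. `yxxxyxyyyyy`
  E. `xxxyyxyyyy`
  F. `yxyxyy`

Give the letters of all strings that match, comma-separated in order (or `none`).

A, B, C, D, E

A → match
B → match
C → match
D → match
E → match
F → no match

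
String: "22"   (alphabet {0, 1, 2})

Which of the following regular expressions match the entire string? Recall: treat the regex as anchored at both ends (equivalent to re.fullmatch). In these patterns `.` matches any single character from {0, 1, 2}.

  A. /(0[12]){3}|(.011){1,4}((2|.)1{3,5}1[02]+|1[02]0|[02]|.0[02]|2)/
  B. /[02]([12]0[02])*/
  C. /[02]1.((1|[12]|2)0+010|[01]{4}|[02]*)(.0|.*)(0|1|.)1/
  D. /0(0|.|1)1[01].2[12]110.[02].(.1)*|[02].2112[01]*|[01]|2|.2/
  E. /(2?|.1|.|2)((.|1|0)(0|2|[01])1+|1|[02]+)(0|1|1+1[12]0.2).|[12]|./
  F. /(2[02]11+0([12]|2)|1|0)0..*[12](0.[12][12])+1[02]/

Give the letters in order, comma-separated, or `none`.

D

A → no match
B → no match
C → no match — must end with "1"
D → match
E → no match
F → no match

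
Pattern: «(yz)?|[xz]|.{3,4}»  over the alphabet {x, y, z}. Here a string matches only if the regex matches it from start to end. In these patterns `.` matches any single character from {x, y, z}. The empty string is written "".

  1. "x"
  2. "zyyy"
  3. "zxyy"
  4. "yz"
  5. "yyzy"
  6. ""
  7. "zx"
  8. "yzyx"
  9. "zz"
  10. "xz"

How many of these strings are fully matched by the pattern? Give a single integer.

7

1. "x" → match
2. "zyyy" → match
3. "zxyy" → match
4. "yz" → match
5. "yyzy" → match
6. "" → match
7. "zx" → no match
8. "yzyx" → match
9. "zz" → no match
10. "xz" → no match
Total matched: 7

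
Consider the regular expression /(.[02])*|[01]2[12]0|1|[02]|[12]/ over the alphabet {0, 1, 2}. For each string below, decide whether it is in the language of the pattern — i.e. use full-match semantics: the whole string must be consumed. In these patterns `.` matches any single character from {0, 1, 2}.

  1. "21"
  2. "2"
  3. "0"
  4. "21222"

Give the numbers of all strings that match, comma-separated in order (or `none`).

1 → no match
2 → match
3 → match
4 → no match

2, 3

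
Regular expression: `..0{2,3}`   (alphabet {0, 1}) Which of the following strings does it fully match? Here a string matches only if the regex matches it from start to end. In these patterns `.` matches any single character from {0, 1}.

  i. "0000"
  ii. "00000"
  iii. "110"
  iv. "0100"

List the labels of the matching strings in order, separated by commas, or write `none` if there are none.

i → match
ii → match
iii → no match
iv → match

i, ii, iv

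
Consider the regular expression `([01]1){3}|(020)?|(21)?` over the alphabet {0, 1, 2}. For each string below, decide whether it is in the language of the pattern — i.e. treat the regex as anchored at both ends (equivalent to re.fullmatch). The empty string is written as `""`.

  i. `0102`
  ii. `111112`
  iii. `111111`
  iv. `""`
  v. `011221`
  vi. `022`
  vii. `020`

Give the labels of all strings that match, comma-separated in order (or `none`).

i → no match
ii → no match
iii → match
iv → match
v → no match
vi → no match
vii → match

iii, iv, vii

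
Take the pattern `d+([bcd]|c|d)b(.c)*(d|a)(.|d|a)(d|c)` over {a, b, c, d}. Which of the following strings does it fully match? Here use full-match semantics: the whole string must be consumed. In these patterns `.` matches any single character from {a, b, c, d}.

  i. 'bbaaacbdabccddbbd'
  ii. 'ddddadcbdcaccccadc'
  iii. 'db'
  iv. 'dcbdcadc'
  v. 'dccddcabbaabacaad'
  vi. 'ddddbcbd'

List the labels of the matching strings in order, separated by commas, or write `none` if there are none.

i → no match — must start with 'd'
ii → no match
iii → no match
iv → match
v → no match
vi → no match

iv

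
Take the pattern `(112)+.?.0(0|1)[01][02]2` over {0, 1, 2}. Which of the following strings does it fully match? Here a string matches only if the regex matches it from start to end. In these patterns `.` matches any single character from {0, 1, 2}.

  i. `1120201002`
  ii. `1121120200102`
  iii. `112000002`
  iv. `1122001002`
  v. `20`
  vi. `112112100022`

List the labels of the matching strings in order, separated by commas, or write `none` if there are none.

i, ii, iii, iv, vi

i → match
ii → match
iii → match
iv → match
v → no match — must start with `112`
vi → match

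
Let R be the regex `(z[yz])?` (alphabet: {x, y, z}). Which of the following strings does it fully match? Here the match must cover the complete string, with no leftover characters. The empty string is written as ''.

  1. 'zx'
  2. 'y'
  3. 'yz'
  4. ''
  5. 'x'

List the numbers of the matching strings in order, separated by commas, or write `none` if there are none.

1. 'zx' → no match
2. 'y' → no match
3. 'yz' → no match
4. '' → match
5. 'x' → no match

4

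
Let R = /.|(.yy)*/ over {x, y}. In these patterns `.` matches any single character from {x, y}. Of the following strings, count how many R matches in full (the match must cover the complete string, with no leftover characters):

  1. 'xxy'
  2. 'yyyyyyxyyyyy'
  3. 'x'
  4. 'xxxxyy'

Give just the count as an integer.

1 → no match
2 → match
3 → match
4 → no match
Total matched: 2

2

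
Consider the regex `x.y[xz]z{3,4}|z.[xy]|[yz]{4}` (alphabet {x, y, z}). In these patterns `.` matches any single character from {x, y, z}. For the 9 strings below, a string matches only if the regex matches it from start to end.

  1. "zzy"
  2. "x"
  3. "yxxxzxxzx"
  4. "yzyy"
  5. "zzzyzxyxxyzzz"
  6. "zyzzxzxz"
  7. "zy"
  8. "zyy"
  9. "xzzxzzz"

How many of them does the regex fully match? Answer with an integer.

3

1 → match
2 → no match
3 → no match
4 → match
5 → no match
6 → no match
7 → no match
8 → match
9 → no match
Total matched: 3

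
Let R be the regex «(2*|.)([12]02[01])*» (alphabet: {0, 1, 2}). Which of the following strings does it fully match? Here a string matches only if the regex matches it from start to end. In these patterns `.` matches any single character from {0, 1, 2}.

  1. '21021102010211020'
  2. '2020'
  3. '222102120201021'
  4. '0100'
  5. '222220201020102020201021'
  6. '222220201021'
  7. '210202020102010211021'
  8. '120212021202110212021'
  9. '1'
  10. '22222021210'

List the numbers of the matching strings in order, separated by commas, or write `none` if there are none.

1, 2, 3, 5, 6, 7, 8, 9

1 → match
2 → match
3 → match
4 → no match
5 → match
6 → match
7 → match
8 → match
9 → match
10 → no match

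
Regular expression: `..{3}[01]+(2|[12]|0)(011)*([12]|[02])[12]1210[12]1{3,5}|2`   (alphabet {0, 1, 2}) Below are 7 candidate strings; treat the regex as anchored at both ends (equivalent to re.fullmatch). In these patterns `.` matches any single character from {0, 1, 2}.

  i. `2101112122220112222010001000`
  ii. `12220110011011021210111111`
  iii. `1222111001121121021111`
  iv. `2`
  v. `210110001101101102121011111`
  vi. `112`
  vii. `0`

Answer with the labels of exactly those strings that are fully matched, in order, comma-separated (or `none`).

i → no match
ii → match
iii → match
iv → match
v → match
vi → no match
vii → no match

ii, iii, iv, v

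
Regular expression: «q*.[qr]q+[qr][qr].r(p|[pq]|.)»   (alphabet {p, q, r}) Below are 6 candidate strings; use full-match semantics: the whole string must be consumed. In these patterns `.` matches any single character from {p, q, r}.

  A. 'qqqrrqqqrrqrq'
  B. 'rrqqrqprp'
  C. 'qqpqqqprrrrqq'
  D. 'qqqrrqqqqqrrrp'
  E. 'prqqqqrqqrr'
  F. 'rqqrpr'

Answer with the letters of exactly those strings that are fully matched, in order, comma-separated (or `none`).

A, B, D, E

A → match
B → match
C → no match
D → match
E → match
F → no match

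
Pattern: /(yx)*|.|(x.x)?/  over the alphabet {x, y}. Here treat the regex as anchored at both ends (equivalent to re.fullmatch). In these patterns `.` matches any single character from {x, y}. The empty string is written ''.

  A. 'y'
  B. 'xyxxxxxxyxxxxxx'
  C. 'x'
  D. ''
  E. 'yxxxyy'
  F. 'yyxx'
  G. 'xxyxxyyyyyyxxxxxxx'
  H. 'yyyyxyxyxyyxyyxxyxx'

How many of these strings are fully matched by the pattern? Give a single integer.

3

A → match
B → no match
C → match
D → match
E → no match
F → no match
G → no match
H → no match
Total matched: 3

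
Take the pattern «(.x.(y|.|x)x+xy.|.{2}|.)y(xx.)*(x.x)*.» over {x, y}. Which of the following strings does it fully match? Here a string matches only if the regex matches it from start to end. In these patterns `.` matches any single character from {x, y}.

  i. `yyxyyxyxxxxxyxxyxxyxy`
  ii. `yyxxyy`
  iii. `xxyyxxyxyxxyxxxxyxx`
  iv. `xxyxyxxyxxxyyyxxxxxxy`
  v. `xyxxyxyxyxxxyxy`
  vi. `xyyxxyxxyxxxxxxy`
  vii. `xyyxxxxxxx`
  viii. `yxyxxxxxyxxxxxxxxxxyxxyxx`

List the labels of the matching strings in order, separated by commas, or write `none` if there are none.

i → no match
ii → match
iii → match
iv → no match
v → no match
vi → match
vii → match
viii → match

ii, iii, vi, vii, viii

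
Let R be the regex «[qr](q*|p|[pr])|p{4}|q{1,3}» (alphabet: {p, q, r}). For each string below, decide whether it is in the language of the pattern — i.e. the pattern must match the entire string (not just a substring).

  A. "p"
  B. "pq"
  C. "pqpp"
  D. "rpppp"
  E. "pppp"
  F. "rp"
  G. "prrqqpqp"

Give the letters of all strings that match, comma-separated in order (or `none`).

E, F

A. "p" → no match
B. "pq" → no match
C. "pqpp" → no match
D. "rpppp" → no match
E. "pppp" → match
F. "rp" → match
G. "prrqqpqp" → no match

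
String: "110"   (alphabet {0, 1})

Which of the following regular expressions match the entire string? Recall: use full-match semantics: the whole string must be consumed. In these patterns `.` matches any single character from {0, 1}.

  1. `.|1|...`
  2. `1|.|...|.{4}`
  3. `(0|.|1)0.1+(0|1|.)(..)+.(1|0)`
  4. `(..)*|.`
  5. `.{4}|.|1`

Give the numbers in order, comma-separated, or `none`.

1, 2

1 → match
2 → match
3 → no match
4 → no match
5 → no match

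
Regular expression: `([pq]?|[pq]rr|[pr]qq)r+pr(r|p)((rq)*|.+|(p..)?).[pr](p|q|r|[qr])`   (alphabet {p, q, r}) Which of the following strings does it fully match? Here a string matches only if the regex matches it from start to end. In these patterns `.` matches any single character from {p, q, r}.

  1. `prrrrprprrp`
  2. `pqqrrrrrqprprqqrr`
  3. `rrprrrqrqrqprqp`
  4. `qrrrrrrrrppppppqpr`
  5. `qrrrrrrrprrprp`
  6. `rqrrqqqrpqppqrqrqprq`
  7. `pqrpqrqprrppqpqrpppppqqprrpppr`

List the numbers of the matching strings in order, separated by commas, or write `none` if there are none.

1, 5

1. `prrrrprprrp` → match
2 → no match
3 → no match
4 → no match
5 → match
6 → no match
7 → no match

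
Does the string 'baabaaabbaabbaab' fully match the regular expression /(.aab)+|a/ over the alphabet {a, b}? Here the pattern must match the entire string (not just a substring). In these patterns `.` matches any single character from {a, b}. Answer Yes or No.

Yes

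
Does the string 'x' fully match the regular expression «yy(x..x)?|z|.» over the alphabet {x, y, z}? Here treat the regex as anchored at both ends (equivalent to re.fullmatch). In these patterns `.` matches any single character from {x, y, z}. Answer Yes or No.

Yes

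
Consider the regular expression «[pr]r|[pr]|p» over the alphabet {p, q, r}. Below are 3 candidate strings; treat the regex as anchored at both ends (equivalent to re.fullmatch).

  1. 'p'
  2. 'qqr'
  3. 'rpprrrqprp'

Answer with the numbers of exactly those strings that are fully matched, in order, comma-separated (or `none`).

1 → match
2 → no match
3 → no match

1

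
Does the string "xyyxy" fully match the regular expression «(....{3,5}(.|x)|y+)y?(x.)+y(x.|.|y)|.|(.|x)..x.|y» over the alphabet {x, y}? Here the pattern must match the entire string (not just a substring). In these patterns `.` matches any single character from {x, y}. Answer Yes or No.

Yes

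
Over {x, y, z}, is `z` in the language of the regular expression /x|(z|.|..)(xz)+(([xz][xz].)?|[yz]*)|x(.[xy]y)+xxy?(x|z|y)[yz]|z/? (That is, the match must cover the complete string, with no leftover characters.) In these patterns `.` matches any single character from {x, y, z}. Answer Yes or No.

Yes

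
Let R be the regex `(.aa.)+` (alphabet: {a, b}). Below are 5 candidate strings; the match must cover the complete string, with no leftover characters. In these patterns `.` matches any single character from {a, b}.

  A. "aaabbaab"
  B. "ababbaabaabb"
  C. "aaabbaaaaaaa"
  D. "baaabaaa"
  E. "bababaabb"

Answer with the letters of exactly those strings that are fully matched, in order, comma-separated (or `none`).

A, C, D

A → match
B → no match
C → match
D → match
E → no match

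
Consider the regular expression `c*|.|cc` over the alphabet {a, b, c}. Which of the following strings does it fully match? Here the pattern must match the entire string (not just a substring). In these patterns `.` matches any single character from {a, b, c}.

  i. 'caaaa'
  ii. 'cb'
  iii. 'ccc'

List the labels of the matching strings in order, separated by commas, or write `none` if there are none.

i → no match
ii → no match
iii → match

iii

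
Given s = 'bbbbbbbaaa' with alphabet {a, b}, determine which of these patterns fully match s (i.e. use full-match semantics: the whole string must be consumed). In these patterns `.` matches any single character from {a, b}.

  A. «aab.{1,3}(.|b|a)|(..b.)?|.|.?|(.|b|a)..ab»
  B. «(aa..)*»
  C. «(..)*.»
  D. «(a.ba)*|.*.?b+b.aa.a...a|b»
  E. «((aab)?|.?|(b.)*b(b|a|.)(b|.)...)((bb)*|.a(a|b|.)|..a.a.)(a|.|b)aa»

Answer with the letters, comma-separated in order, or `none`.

E

A → no match
B → no match
C → no match
D → no match
E → match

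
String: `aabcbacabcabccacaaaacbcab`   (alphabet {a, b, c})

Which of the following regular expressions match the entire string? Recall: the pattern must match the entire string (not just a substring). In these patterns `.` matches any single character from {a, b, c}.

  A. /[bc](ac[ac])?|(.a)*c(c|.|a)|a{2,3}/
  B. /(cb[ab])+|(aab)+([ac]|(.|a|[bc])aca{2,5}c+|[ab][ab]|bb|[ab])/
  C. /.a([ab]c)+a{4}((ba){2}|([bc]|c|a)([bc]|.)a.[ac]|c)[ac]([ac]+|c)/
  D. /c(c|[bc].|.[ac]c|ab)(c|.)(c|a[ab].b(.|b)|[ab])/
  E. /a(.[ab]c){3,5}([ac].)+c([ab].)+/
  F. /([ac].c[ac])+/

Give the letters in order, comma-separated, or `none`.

E

A → no match
B → no match
C → no match
D → no match — must start with `c`
E → match
F → no match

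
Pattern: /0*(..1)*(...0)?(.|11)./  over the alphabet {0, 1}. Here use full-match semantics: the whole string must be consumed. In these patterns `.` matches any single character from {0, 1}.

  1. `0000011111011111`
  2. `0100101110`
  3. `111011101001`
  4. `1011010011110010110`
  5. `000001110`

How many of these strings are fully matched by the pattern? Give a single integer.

1 → match
2 → no match
3 → match
4 → match
5 → match
Total matched: 4

4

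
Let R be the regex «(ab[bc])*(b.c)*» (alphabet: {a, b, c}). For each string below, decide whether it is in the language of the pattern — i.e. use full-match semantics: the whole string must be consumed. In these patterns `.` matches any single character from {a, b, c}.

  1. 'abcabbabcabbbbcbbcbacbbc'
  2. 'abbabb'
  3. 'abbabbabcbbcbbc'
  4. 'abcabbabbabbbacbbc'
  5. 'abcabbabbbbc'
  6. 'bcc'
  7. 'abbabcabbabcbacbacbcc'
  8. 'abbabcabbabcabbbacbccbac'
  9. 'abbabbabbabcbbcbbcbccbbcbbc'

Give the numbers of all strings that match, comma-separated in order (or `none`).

1, 2, 3, 4, 5, 6, 7, 8, 9

1 → match
2 → match
3 → match
4 → match
5 → match
6 → match
7 → match
8 → match
9 → match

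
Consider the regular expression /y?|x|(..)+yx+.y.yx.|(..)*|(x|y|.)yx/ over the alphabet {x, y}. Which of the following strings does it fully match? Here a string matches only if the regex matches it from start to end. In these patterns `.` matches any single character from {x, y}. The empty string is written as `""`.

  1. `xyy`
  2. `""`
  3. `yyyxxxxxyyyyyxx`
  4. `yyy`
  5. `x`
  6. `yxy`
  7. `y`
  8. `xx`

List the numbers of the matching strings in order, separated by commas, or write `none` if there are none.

2, 5, 7, 8

1 → no match
2 → match
3 → no match
4 → no match
5 → match
6 → no match
7 → match
8 → match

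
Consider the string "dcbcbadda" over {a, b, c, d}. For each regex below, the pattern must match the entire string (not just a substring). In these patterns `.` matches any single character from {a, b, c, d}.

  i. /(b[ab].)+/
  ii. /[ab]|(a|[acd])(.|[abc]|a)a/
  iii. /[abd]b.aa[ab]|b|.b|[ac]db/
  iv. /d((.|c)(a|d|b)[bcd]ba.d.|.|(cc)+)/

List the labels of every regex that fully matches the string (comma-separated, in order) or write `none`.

iv

i → no match — must start with "b"
ii → no match
iii → no match
iv → match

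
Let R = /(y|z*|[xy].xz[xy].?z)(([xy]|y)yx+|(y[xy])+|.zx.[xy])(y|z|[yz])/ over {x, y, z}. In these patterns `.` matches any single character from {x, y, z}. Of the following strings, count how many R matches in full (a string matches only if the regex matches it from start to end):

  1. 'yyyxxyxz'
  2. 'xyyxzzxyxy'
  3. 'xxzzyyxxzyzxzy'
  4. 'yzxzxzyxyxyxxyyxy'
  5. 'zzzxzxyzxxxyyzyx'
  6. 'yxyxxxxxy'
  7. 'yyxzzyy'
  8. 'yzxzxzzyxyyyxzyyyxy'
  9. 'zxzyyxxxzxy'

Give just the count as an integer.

1 → no match
2 → no match
3 → no match
4 → no match
5 → no match
6 → match
7 → no match
8 → no match
9 → no match
Total matched: 1

1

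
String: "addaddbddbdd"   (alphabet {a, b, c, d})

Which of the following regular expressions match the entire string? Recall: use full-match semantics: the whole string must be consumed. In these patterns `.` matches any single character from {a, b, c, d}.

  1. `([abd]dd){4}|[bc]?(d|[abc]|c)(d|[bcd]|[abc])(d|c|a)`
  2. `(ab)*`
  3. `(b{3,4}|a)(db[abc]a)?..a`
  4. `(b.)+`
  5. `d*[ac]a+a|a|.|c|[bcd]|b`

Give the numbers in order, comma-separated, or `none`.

1

1 → match
2 → no match
3 → no match — must end with "a"
4 → no match — must start with "b"
5 → no match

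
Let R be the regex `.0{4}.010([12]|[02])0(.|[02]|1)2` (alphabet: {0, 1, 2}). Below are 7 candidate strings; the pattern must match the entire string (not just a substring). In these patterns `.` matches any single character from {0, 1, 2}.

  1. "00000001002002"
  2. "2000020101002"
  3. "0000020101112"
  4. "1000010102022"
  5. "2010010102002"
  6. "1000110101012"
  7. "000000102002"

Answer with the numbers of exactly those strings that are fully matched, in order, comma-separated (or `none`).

2, 4

1 → no match
2 → match
3 → no match
4 → match
5 → no match
6 → no match
7 → no match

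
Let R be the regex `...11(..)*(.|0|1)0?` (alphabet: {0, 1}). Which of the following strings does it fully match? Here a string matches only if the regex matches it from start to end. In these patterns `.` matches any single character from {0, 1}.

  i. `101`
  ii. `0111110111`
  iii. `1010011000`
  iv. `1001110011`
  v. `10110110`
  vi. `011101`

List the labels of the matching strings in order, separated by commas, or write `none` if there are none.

ii, iv

i → no match
ii → match
iii → no match
iv → match
v → no match
vi → no match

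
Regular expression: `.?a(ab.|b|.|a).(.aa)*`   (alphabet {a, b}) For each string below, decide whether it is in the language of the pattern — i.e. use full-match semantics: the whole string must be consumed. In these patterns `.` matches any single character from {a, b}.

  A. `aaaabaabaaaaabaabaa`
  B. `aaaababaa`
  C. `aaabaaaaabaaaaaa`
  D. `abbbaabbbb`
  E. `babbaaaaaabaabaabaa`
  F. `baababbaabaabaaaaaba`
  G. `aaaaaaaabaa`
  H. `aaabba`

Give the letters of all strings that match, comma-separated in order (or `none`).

A, E, H

A → match
B → no match
C → no match
D → no match
E → match
F → no match
G → no match
H → match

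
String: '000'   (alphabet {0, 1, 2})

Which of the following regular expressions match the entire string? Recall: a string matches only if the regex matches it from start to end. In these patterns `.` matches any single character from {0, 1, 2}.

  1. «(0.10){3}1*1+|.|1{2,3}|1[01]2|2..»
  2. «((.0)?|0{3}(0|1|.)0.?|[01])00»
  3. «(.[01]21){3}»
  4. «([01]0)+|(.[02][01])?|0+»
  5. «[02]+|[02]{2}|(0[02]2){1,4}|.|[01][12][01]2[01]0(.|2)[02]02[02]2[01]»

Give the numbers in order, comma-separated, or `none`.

2, 4, 5

1 → no match
2 → match
3 → no match — must end with '21'
4 → match
5 → match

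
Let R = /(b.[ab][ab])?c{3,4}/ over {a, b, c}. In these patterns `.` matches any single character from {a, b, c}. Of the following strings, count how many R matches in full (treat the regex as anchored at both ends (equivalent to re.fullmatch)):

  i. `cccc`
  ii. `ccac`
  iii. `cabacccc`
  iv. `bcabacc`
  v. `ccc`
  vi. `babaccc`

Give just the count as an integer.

3

i. `cccc` → match
ii. `ccac` → no match
iii. `cabacccc` → no match
iv. `bcabacc` → no match
v. `ccc` → match
vi. `babaccc` → match
Total matched: 3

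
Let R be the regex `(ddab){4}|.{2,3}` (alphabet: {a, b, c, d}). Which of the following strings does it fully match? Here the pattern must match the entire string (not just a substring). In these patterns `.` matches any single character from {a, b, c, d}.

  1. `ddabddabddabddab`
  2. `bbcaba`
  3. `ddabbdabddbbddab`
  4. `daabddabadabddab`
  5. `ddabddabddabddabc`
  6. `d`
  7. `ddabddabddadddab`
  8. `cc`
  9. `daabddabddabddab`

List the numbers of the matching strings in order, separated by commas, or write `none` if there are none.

1, 8

1 → match
2 → no match
3 → no match
4 → no match
5 → no match
6 → no match
7 → no match
8 → match
9 → no match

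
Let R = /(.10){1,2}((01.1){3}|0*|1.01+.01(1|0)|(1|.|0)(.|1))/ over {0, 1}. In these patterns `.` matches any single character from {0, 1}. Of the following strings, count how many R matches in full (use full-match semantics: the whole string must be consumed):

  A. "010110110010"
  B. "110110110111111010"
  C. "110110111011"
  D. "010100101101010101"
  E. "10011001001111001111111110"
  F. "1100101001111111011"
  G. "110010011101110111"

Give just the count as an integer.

5

A → match
B → match
C → match
D → no match
E → no match
F → match
G → match
Total matched: 5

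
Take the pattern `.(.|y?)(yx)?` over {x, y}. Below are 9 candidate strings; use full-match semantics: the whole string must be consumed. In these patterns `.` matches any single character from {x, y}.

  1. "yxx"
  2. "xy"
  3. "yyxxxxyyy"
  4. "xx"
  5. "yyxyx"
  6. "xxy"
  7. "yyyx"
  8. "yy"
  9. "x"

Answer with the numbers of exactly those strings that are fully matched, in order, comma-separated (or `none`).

1 → no match
2 → match
3 → no match
4 → match
5 → no match
6 → no match
7 → match
8 → match
9 → match

2, 4, 7, 8, 9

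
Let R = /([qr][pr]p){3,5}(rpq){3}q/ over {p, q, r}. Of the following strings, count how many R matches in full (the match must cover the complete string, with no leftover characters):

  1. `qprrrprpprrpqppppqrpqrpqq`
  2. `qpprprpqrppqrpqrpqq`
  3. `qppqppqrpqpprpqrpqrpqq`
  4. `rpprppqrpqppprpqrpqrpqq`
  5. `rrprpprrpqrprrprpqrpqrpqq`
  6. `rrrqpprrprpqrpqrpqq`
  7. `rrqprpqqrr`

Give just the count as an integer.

1 → no match
2 → no match
3 → match
4 → no match
5 → match
6 → no match
7 → no match — must end with `rpqq`
Total matched: 2

2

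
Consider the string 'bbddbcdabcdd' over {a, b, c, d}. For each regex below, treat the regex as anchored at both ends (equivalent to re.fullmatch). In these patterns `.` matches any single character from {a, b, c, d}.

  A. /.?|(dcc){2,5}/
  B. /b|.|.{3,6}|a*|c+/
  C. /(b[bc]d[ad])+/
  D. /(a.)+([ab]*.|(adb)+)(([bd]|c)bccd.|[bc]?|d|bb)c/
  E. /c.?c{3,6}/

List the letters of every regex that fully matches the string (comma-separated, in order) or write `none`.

C

A → no match
B → no match
C → match
D → no match — must start with 'a'
E → no match — must start with 'c'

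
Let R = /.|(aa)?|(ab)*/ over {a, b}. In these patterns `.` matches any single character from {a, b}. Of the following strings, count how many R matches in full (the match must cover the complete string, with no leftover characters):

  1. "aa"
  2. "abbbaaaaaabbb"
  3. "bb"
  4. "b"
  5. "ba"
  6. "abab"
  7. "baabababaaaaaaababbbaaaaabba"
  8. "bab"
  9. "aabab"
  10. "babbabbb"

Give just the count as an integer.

3

1. "aa" → match
2 → no match
3. "bb" → no match
4. "b" → match
5. "ba" → no match
6. "abab" → match
7 → no match
8. "bab" → no match
9. "aabab" → no match
10. "babbabbb" → no match
Total matched: 3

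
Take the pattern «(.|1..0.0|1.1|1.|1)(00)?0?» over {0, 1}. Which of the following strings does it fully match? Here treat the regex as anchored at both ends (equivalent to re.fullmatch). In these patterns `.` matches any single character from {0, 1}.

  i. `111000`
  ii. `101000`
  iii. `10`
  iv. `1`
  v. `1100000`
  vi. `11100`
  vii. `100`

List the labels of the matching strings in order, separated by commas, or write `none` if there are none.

i, ii, iii, iv, v, vi, vii

i → match
ii → match
iii → match
iv → match
v → match
vi → match
vii → match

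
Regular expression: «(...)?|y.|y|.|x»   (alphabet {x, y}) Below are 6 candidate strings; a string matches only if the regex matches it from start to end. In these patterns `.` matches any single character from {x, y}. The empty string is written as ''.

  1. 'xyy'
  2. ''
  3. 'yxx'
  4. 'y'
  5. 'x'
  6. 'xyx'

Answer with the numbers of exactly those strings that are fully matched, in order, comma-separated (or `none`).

1 → match
2 → match
3 → match
4 → match
5 → match
6 → match

1, 2, 3, 4, 5, 6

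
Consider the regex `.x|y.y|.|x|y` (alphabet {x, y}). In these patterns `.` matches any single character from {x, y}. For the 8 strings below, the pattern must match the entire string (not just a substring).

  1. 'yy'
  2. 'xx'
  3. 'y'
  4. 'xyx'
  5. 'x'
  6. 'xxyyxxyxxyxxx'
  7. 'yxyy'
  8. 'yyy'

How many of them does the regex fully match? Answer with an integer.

4

1 → no match
2 → match
3 → match
4 → no match
5 → match
6 → no match
7 → no match
8 → match
Total matched: 4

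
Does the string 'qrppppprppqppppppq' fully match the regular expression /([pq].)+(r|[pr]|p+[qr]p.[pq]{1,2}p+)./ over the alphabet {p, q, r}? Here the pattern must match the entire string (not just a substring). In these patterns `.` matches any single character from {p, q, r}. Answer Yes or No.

Yes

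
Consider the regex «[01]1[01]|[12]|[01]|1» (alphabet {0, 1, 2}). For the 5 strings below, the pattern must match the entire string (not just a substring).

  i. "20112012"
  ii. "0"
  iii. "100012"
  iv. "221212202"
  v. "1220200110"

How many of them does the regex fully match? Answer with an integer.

i → no match
ii → match
iii → no match
iv → no match
v → no match
Total matched: 1

1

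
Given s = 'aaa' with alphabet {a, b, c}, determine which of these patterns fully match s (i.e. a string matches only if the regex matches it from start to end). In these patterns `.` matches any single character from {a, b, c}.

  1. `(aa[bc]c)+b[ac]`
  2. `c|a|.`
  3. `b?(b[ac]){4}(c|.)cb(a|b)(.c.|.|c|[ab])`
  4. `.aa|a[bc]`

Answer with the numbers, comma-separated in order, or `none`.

4

1 → no match
2 → no match
3 → no match
4 → match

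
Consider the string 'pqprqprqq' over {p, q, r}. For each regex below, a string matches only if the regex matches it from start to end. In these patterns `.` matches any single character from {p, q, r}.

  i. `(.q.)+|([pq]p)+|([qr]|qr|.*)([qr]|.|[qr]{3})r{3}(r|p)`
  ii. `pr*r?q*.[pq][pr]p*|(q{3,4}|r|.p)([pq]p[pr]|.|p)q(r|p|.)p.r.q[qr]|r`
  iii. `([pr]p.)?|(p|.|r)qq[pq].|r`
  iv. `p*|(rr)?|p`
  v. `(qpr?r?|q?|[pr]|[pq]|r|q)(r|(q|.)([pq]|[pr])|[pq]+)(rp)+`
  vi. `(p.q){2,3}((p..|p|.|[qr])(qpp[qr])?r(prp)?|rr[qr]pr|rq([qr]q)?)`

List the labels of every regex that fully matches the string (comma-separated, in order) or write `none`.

i

i → match
ii → no match
iii → no match
iv → no match
v → no match — must end with 'rp'
vi → no match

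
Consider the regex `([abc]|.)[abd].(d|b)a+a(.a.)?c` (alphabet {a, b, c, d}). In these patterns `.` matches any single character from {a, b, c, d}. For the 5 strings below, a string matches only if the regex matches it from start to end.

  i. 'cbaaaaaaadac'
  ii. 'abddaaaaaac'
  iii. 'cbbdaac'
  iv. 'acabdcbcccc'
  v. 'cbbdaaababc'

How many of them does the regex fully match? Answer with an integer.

3

i. 'cbaaaaaaadac' → no match
ii. 'abddaaaaaac' → match
iii. 'cbbdaac' → match
iv. 'acabdcbcccc' → no match
v. 'cbbdaaababc' → match
Total matched: 3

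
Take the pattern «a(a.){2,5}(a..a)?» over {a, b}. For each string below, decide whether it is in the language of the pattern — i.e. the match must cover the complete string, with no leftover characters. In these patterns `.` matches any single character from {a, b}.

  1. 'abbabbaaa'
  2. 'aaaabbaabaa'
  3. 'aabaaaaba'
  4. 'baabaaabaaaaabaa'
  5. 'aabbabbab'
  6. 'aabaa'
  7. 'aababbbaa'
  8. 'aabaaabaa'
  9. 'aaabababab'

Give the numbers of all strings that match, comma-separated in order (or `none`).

3, 6, 8

1. 'abbabbaaa' → no match — must start with 'aa'
2. 'aaaabbaabaa' → no match
3. 'aabaaaaba' → match
4 → no match — must start with 'aa'
5. 'aabbabbab' → no match
6. 'aabaa' → match
7. 'aababbbaa' → no match
8. 'aabaaabaa' → match
9. 'aaabababab' → no match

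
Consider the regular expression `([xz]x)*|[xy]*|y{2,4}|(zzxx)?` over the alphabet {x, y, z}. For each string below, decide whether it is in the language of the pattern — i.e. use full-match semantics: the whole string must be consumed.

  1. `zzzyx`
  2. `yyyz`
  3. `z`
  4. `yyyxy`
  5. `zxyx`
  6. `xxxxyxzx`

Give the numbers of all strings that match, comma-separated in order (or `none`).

4

1 → no match
2 → no match
3 → no match
4 → match
5 → no match
6 → no match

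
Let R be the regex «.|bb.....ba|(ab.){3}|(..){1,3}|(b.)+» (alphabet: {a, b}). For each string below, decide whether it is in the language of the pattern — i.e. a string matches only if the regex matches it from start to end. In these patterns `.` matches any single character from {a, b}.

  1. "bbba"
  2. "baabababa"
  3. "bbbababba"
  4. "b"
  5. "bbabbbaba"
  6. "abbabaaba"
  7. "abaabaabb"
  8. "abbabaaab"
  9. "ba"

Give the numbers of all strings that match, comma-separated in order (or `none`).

1 → match
2 → no match
3 → match
4 → match
5 → match
6 → match
7 → match
8 → no match
9 → match

1, 3, 4, 5, 6, 7, 9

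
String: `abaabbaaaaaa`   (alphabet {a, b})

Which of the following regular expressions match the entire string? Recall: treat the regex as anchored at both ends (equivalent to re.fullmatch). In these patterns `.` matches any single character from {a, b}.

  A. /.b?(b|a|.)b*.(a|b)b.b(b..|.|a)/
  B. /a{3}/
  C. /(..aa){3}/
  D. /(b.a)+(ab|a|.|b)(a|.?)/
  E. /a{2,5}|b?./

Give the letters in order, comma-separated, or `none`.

C

A → no match
B → no match
C → match
D → no match — must start with `b`
E → no match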